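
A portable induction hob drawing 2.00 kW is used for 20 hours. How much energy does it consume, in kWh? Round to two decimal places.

Energy = 2 kW × 20 h = 40 kWh

40.00 kWh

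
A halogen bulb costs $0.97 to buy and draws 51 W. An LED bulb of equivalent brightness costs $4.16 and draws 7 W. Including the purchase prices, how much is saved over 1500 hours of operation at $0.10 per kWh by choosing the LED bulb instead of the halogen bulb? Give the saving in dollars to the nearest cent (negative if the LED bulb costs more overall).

halogen bulb: $0.97 + (51/1000) kW × 1500 h × $0.10 = $0.97 + $7.65 = $8.62
LED bulb: $4.16 + (7/1000) kW × 1500 h × $0.10 = $4.16 + $1.05 = $5.21
Saving = $8.62 − $5.21 = $3.41

$3.41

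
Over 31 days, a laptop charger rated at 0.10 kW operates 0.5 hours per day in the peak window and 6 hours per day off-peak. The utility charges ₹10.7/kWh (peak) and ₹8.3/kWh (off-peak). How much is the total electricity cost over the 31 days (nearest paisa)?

₹170.97

Peak energy = 0.1 kW × 0.5 h × 31 = 1.55 kWh
Off-peak energy = 0.1 kW × 6 h × 31 = 18.6 kWh
Cost = 1.55 × ₹10.7 + 18.6 × ₹8.3 = ₹16.585 + ₹154.38 = ₹170.97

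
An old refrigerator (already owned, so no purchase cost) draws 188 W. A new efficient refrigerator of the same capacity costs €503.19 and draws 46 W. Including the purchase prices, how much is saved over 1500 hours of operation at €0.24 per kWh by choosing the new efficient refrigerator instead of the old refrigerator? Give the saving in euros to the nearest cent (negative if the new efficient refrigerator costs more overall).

-€452.07

old refrigerator: €0.00 + (188/1000) kW × 1500 h × €0.24 = €0.00 + €67.68 = €67.68
new efficient refrigerator: €503.19 + (46/1000) kW × 1500 h × €0.24 = €503.19 + €16.56 = €519.75
Saving = €67.68 − €519.75 = −€452.07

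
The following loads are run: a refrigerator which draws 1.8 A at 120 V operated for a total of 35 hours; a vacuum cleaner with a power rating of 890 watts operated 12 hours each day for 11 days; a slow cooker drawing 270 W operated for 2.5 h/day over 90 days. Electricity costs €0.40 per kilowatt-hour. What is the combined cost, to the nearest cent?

refrigerator: Power = 1.8 A × 120 V = 216 W = 0.216 kW
refrigerator: 0.216 kW × 35 h = 7.56 kWh
vacuum cleaner: Runtime = 12 h/day × 11 days = 132 h
vacuum cleaner: 0.89 kW × 132 h = 117.48 kWh
slow cooker: Runtime = 2.5 h/day × 90 days = 225 h
slow cooker: 0.27 kW × 225 h = 60.75 kWh
Total energy = 185.79 kWh
Cost = 185.79 × €0.40 = €74.32

€74.32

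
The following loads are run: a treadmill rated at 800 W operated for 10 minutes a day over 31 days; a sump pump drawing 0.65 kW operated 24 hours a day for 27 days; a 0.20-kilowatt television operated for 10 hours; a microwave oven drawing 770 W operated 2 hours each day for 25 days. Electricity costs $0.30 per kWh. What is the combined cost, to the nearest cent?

treadmill: Runtime = 10 min × 31 = 310 min = 5.166666… h
treadmill: 0.8 kW × 5.166666… h = 4.133333… kWh
sump pump: Runtime = 24 h × 27 = 648 h
sump pump: 0.65 kW × 648 h = 421.2 kWh
television: 0.2 kW × 10 h = 2 kWh
microwave oven: Runtime = 2 h/day × 25 days = 50 h
microwave oven: 0.77 kW × 50 h = 38.5 kWh
Total energy = 465.833333… kWh
Cost = 465.833333… × $0.30 = $139.75

$139.75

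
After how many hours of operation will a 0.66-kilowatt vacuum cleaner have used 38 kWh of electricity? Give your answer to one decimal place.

Hours = 38 kWh ÷ 0.66 kW = 57.6 h

57.6 h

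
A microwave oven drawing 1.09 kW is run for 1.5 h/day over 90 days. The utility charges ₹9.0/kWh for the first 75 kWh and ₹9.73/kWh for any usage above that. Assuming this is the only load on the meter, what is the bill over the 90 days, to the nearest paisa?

₹1377.02

Runtime = 1.5 h/day × 90 days = 135 h
Energy = 1.09 kW × 135 h = 147.15 kWh
Tier 1 (0–75 kWh): 75 × ₹9.0 = ₹675
Above 75 kWh: 72.15 × ₹9.73 = ₹702.0195
Bill = ₹1377.02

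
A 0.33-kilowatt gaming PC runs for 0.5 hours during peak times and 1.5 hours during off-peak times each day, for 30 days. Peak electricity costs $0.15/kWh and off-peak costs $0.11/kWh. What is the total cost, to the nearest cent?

$2.38

Peak energy = 0.33 kW × 0.5 h × 30 = 4.95 kWh
Off-peak energy = 0.33 kW × 1.5 h × 30 = 14.85 kWh
Cost = 4.95 × $0.15 + 14.85 × $0.11 = $0.7425 + $1.6335 = $2.38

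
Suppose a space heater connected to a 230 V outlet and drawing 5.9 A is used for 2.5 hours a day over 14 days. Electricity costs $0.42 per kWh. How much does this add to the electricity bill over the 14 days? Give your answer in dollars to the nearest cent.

$19.95

Power = 5.9 A × 230 V = 1357 W = 1.357 kW
Runtime = 2.5 h/day × 14 days = 35 h
Energy = 1.357 kW × 35 h = 47.495 kWh
Cost = 47.495 kWh × $0.42/kWh = $19.95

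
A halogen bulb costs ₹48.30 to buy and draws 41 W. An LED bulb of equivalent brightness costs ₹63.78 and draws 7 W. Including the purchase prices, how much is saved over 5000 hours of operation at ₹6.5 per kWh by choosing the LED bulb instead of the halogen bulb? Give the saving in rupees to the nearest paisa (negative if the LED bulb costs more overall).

halogen bulb: ₹48.30 + (41/1000) kW × 5000 h × ₹6.5 = ₹48.30 + ₹1332.5 = ₹1380.8
LED bulb: ₹63.78 + (7/1000) kW × 5000 h × ₹6.5 = ₹63.78 + ₹227.5 = ₹291.28
Saving = ₹1380.8 − ₹291.28 = ₹1089.52

₹1089.52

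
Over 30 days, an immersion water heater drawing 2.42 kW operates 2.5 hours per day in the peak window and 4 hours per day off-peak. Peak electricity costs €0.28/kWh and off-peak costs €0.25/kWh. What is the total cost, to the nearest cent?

Peak energy = 2.42 kW × 2.5 h × 30 = 181.5 kWh
Off-peak energy = 2.42 kW × 4 h × 30 = 290.4 kWh
Cost = 181.5 × €0.28 + 290.4 × €0.25 = €50.82 + €72.6 = €123.42

€123.42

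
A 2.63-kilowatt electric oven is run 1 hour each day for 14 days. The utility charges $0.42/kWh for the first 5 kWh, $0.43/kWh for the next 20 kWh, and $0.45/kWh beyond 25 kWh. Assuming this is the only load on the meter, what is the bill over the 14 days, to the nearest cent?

$16.02

Runtime = 1 h/day × 14 days = 14 h
Energy = 2.63 kW × 14 h = 36.82 kWh
Tier 1 (0–5 kWh): 5 × $0.42 = $2.1
Tier 2 (5–25 kWh): 20 × $0.43 = $8.6
Above 25 kWh: 11.82 × $0.45 = $5.319
Bill = $16.02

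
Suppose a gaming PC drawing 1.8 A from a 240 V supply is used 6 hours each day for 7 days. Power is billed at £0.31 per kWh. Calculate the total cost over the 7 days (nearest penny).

£5.62

Power = 1.8 A × 240 V = 432 W = 0.432 kW
Runtime = 6 h/day × 7 days = 42 h
Energy = 0.432 kW × 42 h = 18.144 kWh
Cost = 18.144 kWh × £0.31/kWh = £5.62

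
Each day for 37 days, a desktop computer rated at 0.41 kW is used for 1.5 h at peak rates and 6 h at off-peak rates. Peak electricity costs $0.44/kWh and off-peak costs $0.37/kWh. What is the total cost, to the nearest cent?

Peak energy = 0.41 kW × 1.5 h × 37 = 22.755 kWh
Off-peak energy = 0.41 kW × 6 h × 37 = 91.02 kWh
Cost = 22.755 × $0.44 + 91.02 × $0.37 = $10.0122 + $33.6774 = $43.69

$43.69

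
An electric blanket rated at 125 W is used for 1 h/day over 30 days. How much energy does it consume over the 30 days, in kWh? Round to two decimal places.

3.75 kWh

Runtime = 1 h/day × 30 days = 30 h
Energy = 0.125 kW × 30 h = 3.75 kWh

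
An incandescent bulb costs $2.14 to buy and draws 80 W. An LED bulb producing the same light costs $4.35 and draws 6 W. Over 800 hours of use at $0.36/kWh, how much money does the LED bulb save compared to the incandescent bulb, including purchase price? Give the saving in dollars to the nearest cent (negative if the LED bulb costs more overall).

incandescent bulb: $2.14 + (80/1000) kW × 800 h × $0.36 = $2.14 + $23.04 = $25.18
LED bulb: $4.35 + (6/1000) kW × 800 h × $0.36 = $4.35 + $1.728 = $6.078
Saving = $25.18 − $6.078 = $19.102 → $19.10

$19.10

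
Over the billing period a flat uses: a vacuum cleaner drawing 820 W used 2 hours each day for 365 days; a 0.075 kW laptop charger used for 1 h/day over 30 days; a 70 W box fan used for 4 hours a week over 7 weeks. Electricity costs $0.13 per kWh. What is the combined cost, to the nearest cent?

vacuum cleaner: Runtime = 2 h/day × 365 days = 730 h
vacuum cleaner: 0.82 kW × 730 h = 598.6 kWh
laptop charger: Runtime = 1 h/day × 30 days = 30 h
laptop charger: 0.075 kW × 30 h = 2.25 kWh
box fan: Runtime = 4 h/week × 7 weeks = 28 h
box fan: 0.07 kW × 28 h = 1.96 kWh
Total energy = 602.81 kWh
Cost = 602.81 × $0.13 = $78.37

$78.37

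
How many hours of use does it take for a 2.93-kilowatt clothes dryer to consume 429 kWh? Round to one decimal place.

146.4 h

Hours = 429 kWh ÷ 2.93 kW = 146.4 h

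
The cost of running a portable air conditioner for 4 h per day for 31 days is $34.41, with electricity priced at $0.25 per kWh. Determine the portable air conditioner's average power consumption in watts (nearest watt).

Energy = $34.41 ÷ $0.25/kWh = 137.64 kWh
Runtime = 4 h/day × 31 days = 124 h
Power = 137.64 kWh ÷ 124 h = 1.11 kW = 1110 W

1110 W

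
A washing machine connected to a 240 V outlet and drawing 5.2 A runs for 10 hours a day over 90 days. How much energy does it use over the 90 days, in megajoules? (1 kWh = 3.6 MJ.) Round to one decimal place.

4043.5 MJ

Power = 5.2 A × 240 V = 1248 W = 1.248 kW
Runtime = 10 h/day × 90 days = 900 h
Energy = 1.248 kW × 900 h = 1123.2 kWh
= 1123.2 × 3.6 MJ = 4043.5 MJ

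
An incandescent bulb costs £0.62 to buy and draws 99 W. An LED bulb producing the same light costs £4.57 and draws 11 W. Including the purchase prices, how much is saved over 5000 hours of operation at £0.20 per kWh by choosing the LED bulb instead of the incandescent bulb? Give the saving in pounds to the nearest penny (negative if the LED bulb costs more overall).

£84.05

incandescent bulb: £0.62 + (99/1000) kW × 5000 h × £0.20 = £0.62 + £99 = £99.62
LED bulb: £4.57 + (11/1000) kW × 5000 h × £0.20 = £4.57 + £11 = £15.57
Saving = £99.62 − £15.57 = £84.05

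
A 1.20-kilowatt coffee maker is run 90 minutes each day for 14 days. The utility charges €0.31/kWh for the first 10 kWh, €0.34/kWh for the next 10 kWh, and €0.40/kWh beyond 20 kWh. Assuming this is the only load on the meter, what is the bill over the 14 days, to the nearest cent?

€8.58

Runtime = 90 min × 14 = 1260 min = 21 h
Energy = 1.2 kW × 21 h = 25.2 kWh
Tier 1 (0–10 kWh): 10 × €0.31 = €3.1
Tier 2 (10–20 kWh): 10 × €0.34 = €3.4
Above 20 kWh: 5.2 × €0.40 = €2.08
Bill = €8.58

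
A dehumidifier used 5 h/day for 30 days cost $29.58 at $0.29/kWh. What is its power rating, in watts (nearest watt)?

680 W

Energy = $29.58 ÷ $0.29/kWh = 102 kWh
Runtime = 5 h/day × 30 days = 150 h
Power = 102 kWh ÷ 150 h = 0.68 kW = 680 W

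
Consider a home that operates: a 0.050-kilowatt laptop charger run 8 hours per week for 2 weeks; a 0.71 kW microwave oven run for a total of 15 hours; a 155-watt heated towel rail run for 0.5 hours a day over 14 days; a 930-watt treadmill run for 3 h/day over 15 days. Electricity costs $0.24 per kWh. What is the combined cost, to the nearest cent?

laptop charger: Runtime = 8 h/week × 2 weeks = 16 h
laptop charger: 0.05 kW × 16 h = 0.8 kWh
microwave oven: 0.71 kW × 15 h = 10.65 kWh
heated towel rail: Runtime = 0.5 h/day × 14 days = 7 h
heated towel rail: 0.155 kW × 7 h = 1.085 kWh
treadmill: Runtime = 3 h/day × 15 days = 45 h
treadmill: 0.93 kW × 45 h = 41.85 kWh
Total energy = 54.385 kWh
Cost = 54.385 × $0.24 = $13.05

$13.05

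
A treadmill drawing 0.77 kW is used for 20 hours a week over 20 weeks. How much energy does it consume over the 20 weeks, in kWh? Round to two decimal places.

308.00 kWh

Runtime = 20 h/week × 20 weeks = 400 h
Energy = 0.77 kW × 400 h = 308 kWh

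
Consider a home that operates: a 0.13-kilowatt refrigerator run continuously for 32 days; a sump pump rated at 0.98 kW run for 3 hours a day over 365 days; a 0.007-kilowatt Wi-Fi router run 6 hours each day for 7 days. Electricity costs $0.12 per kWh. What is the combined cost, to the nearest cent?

$140.79

refrigerator: Runtime = 24 h × 32 = 768 h
refrigerator: 0.13 kW × 768 h = 99.84 kWh
sump pump: Runtime = 3 h/day × 365 days = 1095 h
sump pump: 0.98 kW × 1095 h = 1073.1 kWh
Wi-Fi router: Runtime = 6 h/day × 7 days = 42 h
Wi-Fi router: 0.007 kW × 42 h = 0.294 kWh
Total energy = 1173.234 kWh
Cost = 1173.234 × $0.12 = $140.79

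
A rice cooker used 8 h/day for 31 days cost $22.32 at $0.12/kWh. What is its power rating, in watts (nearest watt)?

Energy = $22.32 ÷ $0.12/kWh = 186 kWh
Runtime = 8 h/day × 31 days = 248 h
Power = 186 kWh ÷ 248 h = 0.75 kW = 750 W

750 W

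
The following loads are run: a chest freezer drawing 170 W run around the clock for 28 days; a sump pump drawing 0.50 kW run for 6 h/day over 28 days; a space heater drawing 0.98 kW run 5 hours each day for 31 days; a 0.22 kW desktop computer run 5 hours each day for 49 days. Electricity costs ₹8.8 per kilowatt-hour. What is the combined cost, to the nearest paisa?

₹3555.55

chest freezer: Runtime = 24 h × 28 = 672 h
chest freezer: 0.17 kW × 672 h = 114.24 kWh
sump pump: Runtime = 6 h/day × 28 days = 168 h
sump pump: 0.5 kW × 168 h = 84 kWh
space heater: Runtime = 5 h/day × 31 days = 155 h
space heater: 0.98 kW × 155 h = 151.9 kWh
desktop computer: Runtime = 5 h/day × 49 days = 245 h
desktop computer: 0.22 kW × 245 h = 53.9 kWh
Total energy = 404.04 kWh
Cost = 404.04 × ₹8.8 = ₹3555.55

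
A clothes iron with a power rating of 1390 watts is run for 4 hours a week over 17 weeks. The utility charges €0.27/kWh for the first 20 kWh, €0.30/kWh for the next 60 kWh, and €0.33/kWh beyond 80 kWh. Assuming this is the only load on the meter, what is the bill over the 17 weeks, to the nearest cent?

Runtime = 4 h/week × 17 weeks = 68 h
Energy = 1.39 kW × 68 h = 94.52 kWh
Tier 1 (0–20 kWh): 20 × €0.27 = €5.4
Tier 2 (20–80 kWh): 60 × €0.30 = €18
Above 80 kWh: 14.52 × €0.33 = €4.7916
Bill = €28.19

€28.19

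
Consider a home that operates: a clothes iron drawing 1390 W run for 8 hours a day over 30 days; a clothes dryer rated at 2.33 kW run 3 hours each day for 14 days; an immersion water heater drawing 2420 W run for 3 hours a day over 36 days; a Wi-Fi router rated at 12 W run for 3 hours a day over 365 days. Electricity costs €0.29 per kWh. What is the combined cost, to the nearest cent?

clothes iron: Runtime = 8 h/day × 30 days = 240 h
clothes iron: 1.39 kW × 240 h = 333.6 kWh
clothes dryer: Runtime = 3 h/day × 14 days = 42 h
clothes dryer: 2.33 kW × 42 h = 97.86 kWh
immersion water heater: Runtime = 3 h/day × 36 days = 108 h
immersion water heater: 2.42 kW × 108 h = 261.36 kWh
Wi-Fi router: Runtime = 3 h/day × 365 days = 1095 h
Wi-Fi router: 0.012 kW × 1095 h = 13.14 kWh
Total energy = 705.96 kWh
Cost = 705.96 × €0.29 = €204.73

€204.73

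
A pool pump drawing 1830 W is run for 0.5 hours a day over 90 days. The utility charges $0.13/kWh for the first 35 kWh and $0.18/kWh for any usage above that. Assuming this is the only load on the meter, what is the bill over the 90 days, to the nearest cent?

$13.07

Runtime = 0.5 h/day × 90 days = 45 h
Energy = 1.83 kW × 45 h = 82.35 kWh
Tier 1 (0–35 kWh): 35 × $0.13 = $4.55
Above 35 kWh: 47.35 × $0.18 = $8.523
Bill = $13.07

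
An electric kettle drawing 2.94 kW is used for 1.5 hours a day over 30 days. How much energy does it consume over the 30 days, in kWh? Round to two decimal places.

Runtime = 1.5 h/day × 30 days = 45 h
Energy = 2.94 kW × 45 h = 132.3 kWh

132.30 kWh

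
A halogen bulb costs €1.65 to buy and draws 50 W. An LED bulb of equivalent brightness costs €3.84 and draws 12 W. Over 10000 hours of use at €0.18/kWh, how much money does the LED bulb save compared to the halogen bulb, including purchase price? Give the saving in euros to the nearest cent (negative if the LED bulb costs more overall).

halogen bulb: €1.65 + (50/1000) kW × 10000 h × €0.18 = €1.65 + €90 = €91.65
LED bulb: €3.84 + (12/1000) kW × 10000 h × €0.18 = €3.84 + €21.6 = €25.44
Saving = €91.65 − €25.44 = €66.21

€66.21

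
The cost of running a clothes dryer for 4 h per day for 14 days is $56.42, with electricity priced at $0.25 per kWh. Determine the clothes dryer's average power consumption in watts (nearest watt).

Energy = $56.42 ÷ $0.25/kWh = 225.68 kWh
Runtime = 4 h/day × 14 days = 56 h
Power = 225.68 kWh ÷ 56 h = 4.03 kW = 4030 W

4030 W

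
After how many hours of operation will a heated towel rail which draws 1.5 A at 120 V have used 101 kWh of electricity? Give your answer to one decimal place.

561.1 h

Power = 1.5 A × 120 V = 180 W = 0.18 kW
Hours = 101 kWh ÷ 0.18 kW = 561.1 h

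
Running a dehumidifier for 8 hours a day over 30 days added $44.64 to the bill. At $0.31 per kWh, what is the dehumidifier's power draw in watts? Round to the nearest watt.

Energy = $44.64 ÷ $0.31/kWh = 144 kWh
Runtime = 8 h/day × 30 days = 240 h
Power = 144 kWh ÷ 240 h = 0.6 kW = 600 W

600 W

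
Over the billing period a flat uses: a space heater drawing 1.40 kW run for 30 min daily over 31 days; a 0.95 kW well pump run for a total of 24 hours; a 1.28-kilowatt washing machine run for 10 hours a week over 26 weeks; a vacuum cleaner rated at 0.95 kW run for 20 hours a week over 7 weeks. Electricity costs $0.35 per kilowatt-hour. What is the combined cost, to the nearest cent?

$178.61

space heater: Runtime = 30 min × 31 = 930 min = 15.5 h
space heater: 1.4 kW × 15.5 h = 21.7 kWh
well pump: 0.95 kW × 24 h = 22.8 kWh
washing machine: Runtime = 10 h/week × 26 weeks = 260 h
washing machine: 1.28 kW × 260 h = 332.8 kWh
vacuum cleaner: Runtime = 20 h/week × 7 weeks = 140 h
vacuum cleaner: 0.95 kW × 140 h = 133 kWh
Total energy = 510.3 kWh
Cost = 510.3 × $0.35 = $178.61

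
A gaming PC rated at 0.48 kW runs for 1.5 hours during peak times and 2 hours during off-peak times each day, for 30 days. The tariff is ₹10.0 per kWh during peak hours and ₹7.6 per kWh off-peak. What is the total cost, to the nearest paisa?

₹434.88

Peak energy = 0.48 kW × 1.5 h × 30 = 21.6 kWh
Off-peak energy = 0.48 kW × 2 h × 30 = 28.8 kWh
Cost = 21.6 × ₹10.0 + 28.8 × ₹7.6 = ₹216 + ₹218.88 = ₹434.88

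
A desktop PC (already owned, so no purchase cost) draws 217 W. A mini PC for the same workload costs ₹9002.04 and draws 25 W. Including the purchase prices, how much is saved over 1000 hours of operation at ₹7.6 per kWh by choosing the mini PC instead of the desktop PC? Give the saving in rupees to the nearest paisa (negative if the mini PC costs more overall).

-₹7542.84

desktop PC: ₹0.00 + (217/1000) kW × 1000 h × ₹7.6 = ₹0.00 + ₹1649.2 = ₹1649.2
mini PC: ₹9002.04 + (25/1000) kW × 1000 h × ₹7.6 = ₹9002.04 + ₹190 = ₹9192.04
Saving = ₹1649.2 − ₹9192.04 = −₹7542.84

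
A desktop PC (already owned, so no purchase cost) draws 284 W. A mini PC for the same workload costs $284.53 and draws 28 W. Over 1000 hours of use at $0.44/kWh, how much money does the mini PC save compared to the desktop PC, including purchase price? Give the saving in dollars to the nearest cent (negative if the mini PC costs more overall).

desktop PC: $0.00 + (284/1000) kW × 1000 h × $0.44 = $0.00 + $124.96 = $124.96
mini PC: $284.53 + (28/1000) kW × 1000 h × $0.44 = $284.53 + $12.32 = $296.85
Saving = $124.96 − $296.85 = −$171.89

-$171.89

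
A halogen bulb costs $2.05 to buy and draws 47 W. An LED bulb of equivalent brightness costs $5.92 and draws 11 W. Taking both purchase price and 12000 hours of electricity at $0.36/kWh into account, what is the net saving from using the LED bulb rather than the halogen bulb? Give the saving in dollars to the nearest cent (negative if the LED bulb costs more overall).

$151.65

halogen bulb: $2.05 + (47/1000) kW × 12000 h × $0.36 = $2.05 + $203.04 = $205.09
LED bulb: $5.92 + (11/1000) kW × 12000 h × $0.36 = $5.92 + $47.52 = $53.44
Saving = $205.09 − $53.44 = $151.65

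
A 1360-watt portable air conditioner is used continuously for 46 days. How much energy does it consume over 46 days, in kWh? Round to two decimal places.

Runtime = 24 h × 46 = 1104 h
Energy = 1.36 kW × 1104 h = 1501.44 kWh

1501.44 kWh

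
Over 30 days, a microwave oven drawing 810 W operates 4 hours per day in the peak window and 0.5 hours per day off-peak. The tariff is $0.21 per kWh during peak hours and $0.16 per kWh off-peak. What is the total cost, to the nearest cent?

Peak energy = 0.81 kW × 4 h × 30 = 97.2 kWh
Off-peak energy = 0.81 kW × 0.5 h × 30 = 12.15 kWh
Cost = 97.2 × $0.21 + 12.15 × $0.16 = $20.412 + $1.944 = $22.36

$22.36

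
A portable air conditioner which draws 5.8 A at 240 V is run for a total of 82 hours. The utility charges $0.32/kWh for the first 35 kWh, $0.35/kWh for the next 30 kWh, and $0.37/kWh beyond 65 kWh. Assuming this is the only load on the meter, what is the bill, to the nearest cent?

Power = 5.8 A × 240 V = 1392 W = 1.392 kW
Energy = 1.392 kW × 82 h = 114.144 kWh
Tier 1 (0–35 kWh): 35 × $0.32 = $11.2
Tier 2 (35–65 kWh): 30 × $0.35 = $10.5
Above 65 kWh: 49.144 × $0.37 = $18.18328
Bill = $39.88

$39.88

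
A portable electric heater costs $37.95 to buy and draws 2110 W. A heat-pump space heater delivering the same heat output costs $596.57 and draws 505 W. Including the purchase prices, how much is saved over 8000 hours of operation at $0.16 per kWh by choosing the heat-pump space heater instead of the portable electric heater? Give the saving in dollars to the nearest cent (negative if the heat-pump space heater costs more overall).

$1495.78

portable electric heater: $37.95 + (2110/1000) kW × 8000 h × $0.16 = $37.95 + $2700.8 = $2738.75
heat-pump space heater: $596.57 + (505/1000) kW × 8000 h × $0.16 = $596.57 + $646.4 = $1242.97
Saving = $2738.75 − $1242.97 = $1495.78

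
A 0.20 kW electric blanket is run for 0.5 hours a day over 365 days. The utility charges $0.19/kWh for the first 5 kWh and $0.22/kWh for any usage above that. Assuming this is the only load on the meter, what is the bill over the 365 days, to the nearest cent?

Runtime = 0.5 h/day × 365 days = 182.5 h
Energy = 0.2 kW × 182.5 h = 36.5 kWh
Tier 1 (0–5 kWh): 5 × $0.19 = $0.95
Above 5 kWh: 31.5 × $0.22 = $6.93
Bill = $7.88

$7.88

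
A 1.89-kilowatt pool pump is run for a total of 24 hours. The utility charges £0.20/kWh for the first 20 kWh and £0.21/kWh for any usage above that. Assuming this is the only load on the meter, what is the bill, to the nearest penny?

Energy = 1.89 kW × 24 h = 45.36 kWh
Tier 1 (0–20 kWh): 20 × £0.20 = £4
Above 20 kWh: 25.36 × £0.21 = £5.3256
Bill = £9.33

£9.33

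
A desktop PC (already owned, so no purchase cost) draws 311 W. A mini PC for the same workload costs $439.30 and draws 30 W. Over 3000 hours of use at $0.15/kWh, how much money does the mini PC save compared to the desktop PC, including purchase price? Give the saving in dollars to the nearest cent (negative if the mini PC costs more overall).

-$312.85

desktop PC: $0.00 + (311/1000) kW × 3000 h × $0.15 = $0.00 + $139.95 = $139.95
mini PC: $439.30 + (30/1000) kW × 3000 h × $0.15 = $439.30 + $13.5 = $452.8
Saving = $139.95 − $452.8 = −$312.85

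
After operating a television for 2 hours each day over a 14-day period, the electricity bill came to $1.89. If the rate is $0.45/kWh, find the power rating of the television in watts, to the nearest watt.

150 W

Energy = $1.89 ÷ $0.45/kWh = 4.2 kWh
Runtime = 2 h/day × 14 days = 28 h
Power = 4.2 kWh ÷ 28 h = 0.15 kW = 150 W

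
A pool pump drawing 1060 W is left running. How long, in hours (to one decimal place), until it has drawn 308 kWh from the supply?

Hours = 308 kWh ÷ 1.06 kW = 290.6 h

290.6 h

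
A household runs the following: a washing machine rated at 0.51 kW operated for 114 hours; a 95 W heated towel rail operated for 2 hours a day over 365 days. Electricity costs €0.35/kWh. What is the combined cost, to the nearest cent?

washing machine: 0.51 kW × 114 h = 58.14 kWh
heated towel rail: Runtime = 2 h/day × 365 days = 730 h
heated towel rail: 0.095 kW × 730 h = 69.35 kWh
Total energy = 127.49 kWh
Cost = 127.49 × €0.35 = €44.62

€44.62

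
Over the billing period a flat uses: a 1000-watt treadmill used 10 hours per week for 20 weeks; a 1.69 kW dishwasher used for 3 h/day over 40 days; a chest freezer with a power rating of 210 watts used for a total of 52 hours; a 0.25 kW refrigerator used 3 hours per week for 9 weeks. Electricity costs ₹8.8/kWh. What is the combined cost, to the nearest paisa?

treadmill: Runtime = 10 h/week × 20 weeks = 200 h
treadmill: 1 kW × 200 h = 200 kWh
dishwasher: Runtime = 3 h/day × 40 days = 120 h
dishwasher: 1.69 kW × 120 h = 202.8 kWh
chest freezer: 0.21 kW × 52 h = 10.92 kWh
refrigerator: Runtime = 3 h/week × 9 weeks = 27 h
refrigerator: 0.25 kW × 27 h = 6.75 kWh
Total energy = 420.47 kWh
Cost = 420.47 × ₹8.8 = ₹3700.14

₹3700.14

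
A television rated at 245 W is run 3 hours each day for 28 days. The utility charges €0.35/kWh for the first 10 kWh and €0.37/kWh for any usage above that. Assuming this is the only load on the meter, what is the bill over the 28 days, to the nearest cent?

Runtime = 3 h/day × 28 days = 84 h
Energy = 0.245 kW × 84 h = 20.58 kWh
Tier 1 (0–10 kWh): 10 × €0.35 = €3.5
Above 10 kWh: 10.58 × €0.37 = €3.9146
Bill = €7.41

€7.41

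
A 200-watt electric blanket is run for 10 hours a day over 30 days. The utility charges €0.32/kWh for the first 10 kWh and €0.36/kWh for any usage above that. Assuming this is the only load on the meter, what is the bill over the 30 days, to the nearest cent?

€21.20

Runtime = 10 h/day × 30 days = 300 h
Energy = 0.2 kW × 300 h = 60 kWh
Tier 1 (0–10 kWh): 10 × €0.32 = €3.2
Above 10 kWh: 50 × €0.36 = €18
Bill = €21.20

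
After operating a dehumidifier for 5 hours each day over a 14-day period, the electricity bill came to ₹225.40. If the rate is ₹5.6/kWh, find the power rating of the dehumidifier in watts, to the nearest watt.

Energy = ₹225.40 ÷ ₹5.6/kWh = 40.25 kWh
Runtime = 5 h/day × 14 days = 70 h
Power = 40.25 kWh ÷ 70 h = 0.575 kW = 575 W

575 W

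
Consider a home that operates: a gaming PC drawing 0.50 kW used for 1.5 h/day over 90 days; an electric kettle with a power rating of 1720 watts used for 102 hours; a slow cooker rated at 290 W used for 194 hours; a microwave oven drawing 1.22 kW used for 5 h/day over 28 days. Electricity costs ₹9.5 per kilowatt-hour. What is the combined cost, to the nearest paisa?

gaming PC: Runtime = 1.5 h/day × 90 days = 135 h
gaming PC: 0.5 kW × 135 h = 67.5 kWh
electric kettle: 1.72 kW × 102 h = 175.44 kWh
slow cooker: 0.29 kW × 194 h = 56.26 kWh
microwave oven: Runtime = 5 h/day × 28 days = 140 h
microwave oven: 1.22 kW × 140 h = 170.8 kWh
Total energy = 470 kWh
Cost = 470 × ₹9.5 = ₹4465.00

₹4465.00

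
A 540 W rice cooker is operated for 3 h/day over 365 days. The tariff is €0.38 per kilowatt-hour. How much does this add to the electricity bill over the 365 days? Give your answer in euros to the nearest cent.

€224.69

Runtime = 3 h/day × 365 days = 1095 h
Energy = 0.54 kW × 1095 h = 591.3 kWh
Cost = 591.3 kWh × €0.38/kWh = €224.69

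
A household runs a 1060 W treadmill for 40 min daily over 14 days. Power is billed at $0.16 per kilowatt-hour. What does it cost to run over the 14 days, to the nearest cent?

Runtime = 40 min × 14 = 560 min = 9.333333… h
Energy = 1.06 kW × 9.333333… h = 9.893333… kWh
Cost = 9.893333… kWh × $0.16/kWh = $1.58

$1.58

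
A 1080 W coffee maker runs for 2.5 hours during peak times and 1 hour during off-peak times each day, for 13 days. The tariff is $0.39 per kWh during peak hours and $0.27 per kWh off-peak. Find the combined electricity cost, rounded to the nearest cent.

$17.48

Peak energy = 1.08 kW × 2.5 h × 13 = 35.1 kWh
Off-peak energy = 1.08 kW × 1 h × 13 = 14.04 kWh
Cost = 35.1 × $0.39 + 14.04 × $0.27 = $13.689 + $3.7908 = $17.48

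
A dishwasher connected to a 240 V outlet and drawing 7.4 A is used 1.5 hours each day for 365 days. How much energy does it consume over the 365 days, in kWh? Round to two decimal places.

Power = 7.4 A × 240 V = 1776 W = 1.776 kW
Runtime = 1.5 h/day × 365 days = 547.5 h
Energy = 1.776 kW × 547.5 h = 972.36 kWh

972.36 kWh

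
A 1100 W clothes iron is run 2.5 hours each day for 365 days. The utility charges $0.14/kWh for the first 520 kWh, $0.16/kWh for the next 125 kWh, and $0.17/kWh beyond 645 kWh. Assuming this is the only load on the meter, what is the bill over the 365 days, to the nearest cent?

$153.79

Runtime = 2.5 h/day × 365 days = 912.5 h
Energy = 1.1 kW × 912.5 h = 1003.75 kWh
Tier 1 (0–520 kWh): 520 × $0.14 = $72.8
Tier 2 (520–645 kWh): 125 × $0.16 = $20
Above 645 kWh: 358.75 × $0.17 = $60.9875
Bill = $153.79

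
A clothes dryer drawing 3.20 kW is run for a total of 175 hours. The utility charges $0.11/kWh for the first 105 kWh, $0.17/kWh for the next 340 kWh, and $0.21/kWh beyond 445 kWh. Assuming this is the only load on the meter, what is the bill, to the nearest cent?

$93.50

Energy = 3.2 kW × 175 h = 560 kWh
Tier 1 (0–105 kWh): 105 × $0.11 = $11.55
Tier 2 (105–445 kWh): 340 × $0.17 = $57.8
Above 445 kWh: 115 × $0.21 = $24.15
Bill = $93.50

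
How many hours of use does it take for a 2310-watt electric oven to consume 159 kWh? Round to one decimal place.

68.8 h

Hours = 159 kWh ÷ 2.31 kW = 68.8 h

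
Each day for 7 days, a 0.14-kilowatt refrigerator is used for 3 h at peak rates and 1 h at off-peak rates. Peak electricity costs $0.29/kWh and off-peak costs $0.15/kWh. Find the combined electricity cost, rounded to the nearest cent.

$1.00

Peak energy = 0.14 kW × 3 h × 7 = 2.94 kWh
Off-peak energy = 0.14 kW × 1 h × 7 = 0.98 kWh
Cost = 2.94 × $0.29 + 0.98 × $0.15 = $0.8526 + $0.147 = $1.00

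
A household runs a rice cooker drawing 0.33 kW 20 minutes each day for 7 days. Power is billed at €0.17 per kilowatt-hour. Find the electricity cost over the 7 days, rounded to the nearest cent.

€0.13

Runtime = 20 min × 7 = 140 min = 2.333333… h
Energy = 0.33 kW × 2.333333… h = 0.77 kWh
Cost = 0.77 kWh × €0.17/kWh = €0.13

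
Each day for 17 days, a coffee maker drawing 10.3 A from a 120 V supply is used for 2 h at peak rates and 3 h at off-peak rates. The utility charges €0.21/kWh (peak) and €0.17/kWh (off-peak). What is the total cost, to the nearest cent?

€19.54

Power = 10.3 A × 120 V = 1236 W = 1.236 kW
Peak energy = 1.236 kW × 2 h × 17 = 42.024 kWh
Off-peak energy = 1.236 kW × 3 h × 17 = 63.036 kWh
Cost = 42.024 × €0.21 + 63.036 × €0.17 = €8.82504 + €10.71612 = €19.54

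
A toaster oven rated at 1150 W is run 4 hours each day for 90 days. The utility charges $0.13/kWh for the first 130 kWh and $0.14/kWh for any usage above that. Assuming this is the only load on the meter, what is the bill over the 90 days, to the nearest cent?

Runtime = 4 h/day × 90 days = 360 h
Energy = 1.15 kW × 360 h = 414 kWh
Tier 1 (0–130 kWh): 130 × $0.13 = $16.9
Above 130 kWh: 284 × $0.14 = $39.76
Bill = $56.66

$56.66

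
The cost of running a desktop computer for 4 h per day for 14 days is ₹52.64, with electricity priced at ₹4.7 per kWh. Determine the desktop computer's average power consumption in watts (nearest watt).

Energy = ₹52.64 ÷ ₹4.7/kWh = 11.2 kWh
Runtime = 4 h/day × 14 days = 56 h
Power = 11.2 kWh ÷ 56 h = 0.2 kW = 200 W

200 W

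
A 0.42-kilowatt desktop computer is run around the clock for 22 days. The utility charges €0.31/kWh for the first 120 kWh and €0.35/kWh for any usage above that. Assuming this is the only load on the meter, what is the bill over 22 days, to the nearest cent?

Runtime = 24 h × 22 = 528 h
Energy = 0.42 kW × 528 h = 221.76 kWh
Tier 1 (0–120 kWh): 120 × €0.31 = €37.2
Above 120 kWh: 101.76 × €0.35 = €35.616
Bill = €72.82

€72.82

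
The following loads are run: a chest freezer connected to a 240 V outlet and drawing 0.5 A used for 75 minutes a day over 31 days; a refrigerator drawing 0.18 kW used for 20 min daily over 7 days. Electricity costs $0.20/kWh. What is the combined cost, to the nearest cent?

chest freezer: Power = 0.5 A × 240 V = 120 W = 0.12 kW
chest freezer: Runtime = 75 min × 31 = 2325 min = 38.75 h
chest freezer: 0.12 kW × 38.75 h = 4.65 kWh
refrigerator: Runtime = 20 min × 7 = 140 min = 2.333333… h
refrigerator: 0.18 kW × 2.333333… h = 0.42 kWh
Total energy = 5.07 kWh
Cost = 5.07 × $0.20 = $1.01

$1.01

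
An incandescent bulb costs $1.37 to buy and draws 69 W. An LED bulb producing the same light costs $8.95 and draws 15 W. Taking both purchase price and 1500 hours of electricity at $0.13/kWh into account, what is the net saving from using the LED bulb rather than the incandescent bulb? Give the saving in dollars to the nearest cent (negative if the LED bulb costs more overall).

$2.95

incandescent bulb: $1.37 + (69/1000) kW × 1500 h × $0.13 = $1.37 + $13.455 = $14.825
LED bulb: $8.95 + (15/1000) kW × 1500 h × $0.13 = $8.95 + $2.925 = $11.875
Saving = $14.825 − $11.875 = $2.95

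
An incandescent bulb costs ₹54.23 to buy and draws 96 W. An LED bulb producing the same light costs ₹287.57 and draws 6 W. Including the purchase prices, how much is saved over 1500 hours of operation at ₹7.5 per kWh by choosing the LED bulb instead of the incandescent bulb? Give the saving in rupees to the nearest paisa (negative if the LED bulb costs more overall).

incandescent bulb: ₹54.23 + (96/1000) kW × 1500 h × ₹7.5 = ₹54.23 + ₹1080 = ₹1134.23
LED bulb: ₹287.57 + (6/1000) kW × 1500 h × ₹7.5 = ₹287.57 + ₹67.5 = ₹355.07
Saving = ₹1134.23 − ₹355.07 = ₹779.16

₹779.16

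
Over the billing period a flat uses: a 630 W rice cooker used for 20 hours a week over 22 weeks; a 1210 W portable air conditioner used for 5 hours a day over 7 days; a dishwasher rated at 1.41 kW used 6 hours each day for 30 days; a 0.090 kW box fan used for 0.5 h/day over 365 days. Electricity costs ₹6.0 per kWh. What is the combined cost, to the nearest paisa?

₹3538.65

rice cooker: Runtime = 20 h/week × 22 weeks = 440 h
rice cooker: 0.63 kW × 440 h = 277.2 kWh
portable air conditioner: Runtime = 5 h/day × 7 days = 35 h
portable air conditioner: 1.21 kW × 35 h = 42.35 kWh
dishwasher: Runtime = 6 h/day × 30 days = 180 h
dishwasher: 1.41 kW × 180 h = 253.8 kWh
box fan: Runtime = 0.5 h/day × 365 days = 182.5 h
box fan: 0.09 kW × 182.5 h = 16.425 kWh
Total energy = 589.775 kWh
Cost = 589.775 × ₹6.0 = ₹3538.65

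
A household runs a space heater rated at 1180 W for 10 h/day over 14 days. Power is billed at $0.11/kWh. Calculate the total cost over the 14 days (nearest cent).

$18.17

Runtime = 10 h/day × 14 days = 140 h
Energy = 1.18 kW × 140 h = 165.2 kWh
Cost = 165.2 kWh × $0.11/kWh = $18.17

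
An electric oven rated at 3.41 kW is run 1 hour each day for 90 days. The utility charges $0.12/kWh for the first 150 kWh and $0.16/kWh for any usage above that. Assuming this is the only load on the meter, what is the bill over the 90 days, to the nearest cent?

Runtime = 1 h/day × 90 days = 90 h
Energy = 3.41 kW × 90 h = 306.9 kWh
Tier 1 (0–150 kWh): 150 × $0.12 = $18
Above 150 kWh: 156.9 × $0.16 = $25.104
Bill = $43.10

$43.10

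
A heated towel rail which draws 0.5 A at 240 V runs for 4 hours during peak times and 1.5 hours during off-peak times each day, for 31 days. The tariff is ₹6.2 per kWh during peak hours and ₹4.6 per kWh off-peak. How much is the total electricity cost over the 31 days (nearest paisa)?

Power = 0.5 A × 240 V = 120 W = 0.12 kW
Peak energy = 0.12 kW × 4 h × 31 = 14.88 kWh
Off-peak energy = 0.12 kW × 1.5 h × 31 = 5.58 kWh
Cost = 14.88 × ₹6.2 + 5.58 × ₹4.6 = ₹92.256 + ₹25.668 = ₹117.92

₹117.92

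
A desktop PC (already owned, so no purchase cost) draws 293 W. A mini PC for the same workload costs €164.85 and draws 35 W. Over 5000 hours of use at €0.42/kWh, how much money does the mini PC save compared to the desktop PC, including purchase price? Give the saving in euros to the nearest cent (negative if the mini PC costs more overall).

desktop PC: €0.00 + (293/1000) kW × 5000 h × €0.42 = €0.00 + €615.3 = €615.3
mini PC: €164.85 + (35/1000) kW × 5000 h × €0.42 = €164.85 + €73.5 = €238.35
Saving = €615.3 − €238.35 = €376.95

€376.95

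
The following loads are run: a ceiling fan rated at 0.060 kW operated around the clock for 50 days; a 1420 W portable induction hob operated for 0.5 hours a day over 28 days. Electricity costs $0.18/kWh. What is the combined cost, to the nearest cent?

ceiling fan: Runtime = 24 h × 50 = 1200 h
ceiling fan: 0.06 kW × 1200 h = 72 kWh
portable induction hob: Runtime = 0.5 h/day × 28 days = 14 h
portable induction hob: 1.42 kW × 14 h = 19.88 kWh
Total energy = 91.88 kWh
Cost = 91.88 × $0.18 = $16.54

$16.54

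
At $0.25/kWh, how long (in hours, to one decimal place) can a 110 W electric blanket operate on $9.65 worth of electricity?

Energy available = $9.65 ÷ $0.25/kWh = 38.6 kWh
Hours = 38.6 kWh ÷ 0.11 kW = 350.9 h

350.9 h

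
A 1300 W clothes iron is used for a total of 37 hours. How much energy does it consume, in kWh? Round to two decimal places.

48.10 kWh

Energy = 1.3 kW × 37 h = 48.1 kWh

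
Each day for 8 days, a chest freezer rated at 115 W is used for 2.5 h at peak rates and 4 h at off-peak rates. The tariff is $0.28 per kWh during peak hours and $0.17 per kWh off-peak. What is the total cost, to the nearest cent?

$1.27

Peak energy = 0.115 kW × 2.5 h × 8 = 2.3 kWh
Off-peak energy = 0.115 kW × 4 h × 8 = 3.68 kWh
Cost = 2.3 × $0.28 + 3.68 × $0.17 = $0.644 + $0.6256 = $1.27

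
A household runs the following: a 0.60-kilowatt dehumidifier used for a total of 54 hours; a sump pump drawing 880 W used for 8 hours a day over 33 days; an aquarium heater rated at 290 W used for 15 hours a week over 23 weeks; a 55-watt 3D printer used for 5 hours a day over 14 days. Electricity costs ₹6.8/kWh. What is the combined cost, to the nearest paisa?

dehumidifier: 0.6 kW × 54 h = 32.4 kWh
sump pump: Runtime = 8 h/day × 33 days = 264 h
sump pump: 0.88 kW × 264 h = 232.32 kWh
aquarium heater: Runtime = 15 h/week × 23 weeks = 345 h
aquarium heater: 0.29 kW × 345 h = 100.05 kWh
3D printer: Runtime = 5 h/day × 14 days = 70 h
3D printer: 0.055 kW × 70 h = 3.85 kWh
Total energy = 368.62 kWh
Cost = 368.62 × ₹6.8 = ₹2506.62

₹2506.62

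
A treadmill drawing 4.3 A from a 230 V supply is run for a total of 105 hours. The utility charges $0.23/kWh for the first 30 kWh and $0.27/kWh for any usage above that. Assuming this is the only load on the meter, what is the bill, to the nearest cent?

Power = 4.3 A × 230 V = 989 W = 0.989 kW
Energy = 0.989 kW × 105 h = 103.845 kWh
Tier 1 (0–30 kWh): 30 × $0.23 = $6.9
Above 30 kWh: 73.845 × $0.27 = $19.93815
Bill = $26.84

$26.84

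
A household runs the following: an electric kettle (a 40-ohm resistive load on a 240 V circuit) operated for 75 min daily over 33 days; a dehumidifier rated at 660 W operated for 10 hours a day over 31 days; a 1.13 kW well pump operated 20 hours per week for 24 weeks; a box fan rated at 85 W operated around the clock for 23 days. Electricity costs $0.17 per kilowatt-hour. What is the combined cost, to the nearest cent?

electric kettle: Power = V²/R = 240²/40 = 1440 W = 1.44 kW
electric kettle: Runtime = 75 min × 33 = 2475 min = 41.25 h
electric kettle: 1.44 kW × 41.25 h = 59.4 kWh
dehumidifier: Runtime = 10 h/day × 31 days = 310 h
dehumidifier: 0.66 kW × 310 h = 204.6 kWh
well pump: Runtime = 20 h/week × 24 weeks = 480 h
well pump: 1.13 kW × 480 h = 542.4 kWh
box fan: Runtime = 24 h × 23 = 552 h
box fan: 0.085 kW × 552 h = 46.92 kWh
Total energy = 853.32 kWh
Cost = 853.32 × $0.17 = $145.06

$145.06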